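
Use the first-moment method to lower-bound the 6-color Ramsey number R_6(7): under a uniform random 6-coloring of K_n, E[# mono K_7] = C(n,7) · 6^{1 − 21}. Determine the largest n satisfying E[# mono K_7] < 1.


We need C(n, 7) · 6^{1 − 21} < 1, i.e. C(n, 7) < 6^{21 − 1} = 3656158440062976.
Check values of n near the boundary:
  n = 565: C(565, 7) = 3513212521235560; 3513212521235560 < 3656158440062976? YES
  n = 566: C(566, 7) = 3557206237959440; 3557206237959440 < 3656158440062976? YES
  n = 567: C(567, 7) = 3601671315933933; 3601671315933933 < 3656158440062976? YES
  n = 568: C(568, 7) = 3646611956239704; 3646611956239704 < 3656158440062976? YES
  n = 569: C(569, 7) = 3692032389858348; 3692032389858348 < 3656158440062976? NO
The largest n with C(n, 7) < 3656158440062976 is n = 568 (where E[X] = 16882462760369/16926659444736 ≈ 0.99739). Hence R_6(7) > 568, i.e. R_6(7) ≥ 569.

Largest n = 568; hence R_6(7) > 568.


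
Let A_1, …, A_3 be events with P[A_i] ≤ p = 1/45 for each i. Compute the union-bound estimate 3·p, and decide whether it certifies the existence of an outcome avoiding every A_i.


Union bound: P[∪_{i=1}^{3} A_i] ≤ Σ_i P[A_i] ≤ 3·p = 3·(1/45) = 1/15.
Numerically: 1/15 ≈ 0.066667.
Is 1/15 < 1? YES.
Since P[∪ A_i] ≤ 1/15 < 1, the complement has P[∩ A_i^c] ≥ 1 − 1/15 = 14/15 > 0, so some outcome avoids every A_i.

3·p = 1/15 ≈ 0.066667; existence CERTIFIED by the union bound.


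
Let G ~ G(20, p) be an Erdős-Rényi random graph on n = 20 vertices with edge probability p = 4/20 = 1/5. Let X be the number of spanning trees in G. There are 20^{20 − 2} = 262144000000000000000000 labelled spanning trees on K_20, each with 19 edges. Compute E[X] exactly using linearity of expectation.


K_20 has 20^{20 − 2} = 262144000000000000000000 labelled spanning trees.
For each such spanning tree H, let X_H = 1 if all 19 edges of H are present in G. Then P[X_H = 1] = p^{19} = (1/5)^{19} = 1/19073486328125.
Summing the indicators: E[X] = Σ_H E[X_H] = 262144000000000000000000 · p^{19} = 262144000000000000000000 · 1/19073486328125 = 68719476736/5.
Numerically: E[X] ≈ 1.374e+10.

E[X] = 262144000000000000000000 · (1/5)^{19} = 68719476736/5 ≈ 1.374e+10.


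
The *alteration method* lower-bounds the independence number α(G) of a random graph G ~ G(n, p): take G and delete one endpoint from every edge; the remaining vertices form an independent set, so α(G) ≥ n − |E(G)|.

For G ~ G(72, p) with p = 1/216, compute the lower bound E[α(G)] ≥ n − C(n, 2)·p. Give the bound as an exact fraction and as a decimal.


E[|E(G)|] = C(72, 2)·p = 2556 · (1/216) = 71/6.
E[α(G)] ≥ n − E[|E(G)|] = 72 − 71/6 = 361/6.
Numerically: ≈ 60.1667.
(This is only a lower bound; the true E[α(G)] may be larger.)

E[α(G)] ≥ 361/6 ≈ 60.1667.


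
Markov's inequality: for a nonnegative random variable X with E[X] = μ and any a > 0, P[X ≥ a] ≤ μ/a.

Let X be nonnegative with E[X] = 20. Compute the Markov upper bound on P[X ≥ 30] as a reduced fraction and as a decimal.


μ = E[X] = 20, a = 30.
Markov: P[X ≥ 30] ≤ μ/a = (20)/30 = 2/3.
Numerically: ≈ 0.6667.
(Since a = 30 > μ = 20.0000, the bound 2/3 is < 1 and informative.)

P[X ≥ 30] ≤ 2/3 ≈ 0.6667.


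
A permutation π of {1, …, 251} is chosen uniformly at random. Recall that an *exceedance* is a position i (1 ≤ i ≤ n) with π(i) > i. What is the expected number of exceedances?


Write X = Σ_{i=1}^{251} X_i, where X_i = 1_{π(i) > i}.
For each fixed i, π(i) is uniform over {1, …, 251} (marginal of a uniform permutation), so P[π(i) > i] = (n − i)/n. Summing: Σ_{i=1}^{251} (n − i)/n = (0 + 1 + … + 250)/251 = 251(251 − 1)/(2·251) = (251 − 1)/2.
Hence E[X] = Σ_{i=1}^{251} (251 − i)/251 = 125 ≈ 125.000000.

E[X] = 125 = 125.000000.


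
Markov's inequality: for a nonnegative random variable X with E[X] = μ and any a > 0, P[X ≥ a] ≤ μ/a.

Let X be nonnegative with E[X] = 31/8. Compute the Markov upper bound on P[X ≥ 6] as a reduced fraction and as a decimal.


μ = E[X] = 31/8, a = 6.
Markov: P[X ≥ 6] ≤ μ/a = (31/8)/6 = 31/48.
Numerically: ≈ 0.646.
(Since a = 6 > μ = 3.875, the bound 31/48 is < 1 and informative.)

P[X ≥ 6] ≤ 31/48 ≈ 0.646.


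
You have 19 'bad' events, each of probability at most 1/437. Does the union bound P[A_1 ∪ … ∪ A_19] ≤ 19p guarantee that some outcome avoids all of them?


Union bound: P[∪_{i=1}^{19} A_i] ≤ Σ_i P[A_i] ≤ 19·p = 19·(1/437) = 1/23.
Numerically: 1/23 ≈ 0.04348.
Is 1/23 < 1? YES.
Since P[∪ A_i] ≤ 1/23 < 1, the complement has P[∩ A_i^c] ≥ 1 − 1/23 = 22/23 > 0, so some outcome avoids every A_i.

19·p = 1/23 ≈ 0.04348; existence CERTIFIED by the union bound.


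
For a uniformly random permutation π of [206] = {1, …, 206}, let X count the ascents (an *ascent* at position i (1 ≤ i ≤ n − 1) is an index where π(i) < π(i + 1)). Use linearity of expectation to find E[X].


Write X = Σ X_I over i = 1, …, 205, with X_I the indicator of one ascent.
There are 205 indicators.
For each fixed i, the pair (π(i), π(i+1)) is a uniformly random ordered pair of distinct values from {1, …, 206}; by symmetry P[π(i) < π(i+1)] = 1/2.
By linearity: E[X] = 205 · (1/2) = (206 − 1) · (1/2) = 205/2 ≈ 102.500000.

E[X] = 205/2 = 102.500000.


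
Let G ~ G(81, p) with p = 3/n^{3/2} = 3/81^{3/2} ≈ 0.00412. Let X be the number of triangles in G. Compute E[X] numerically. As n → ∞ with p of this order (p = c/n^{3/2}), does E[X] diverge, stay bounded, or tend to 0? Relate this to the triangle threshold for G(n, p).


Number of potential triangles: C(81, 3) = 85320.
Each occurs with probability p³ ≈ (0.00412)³ ≈ 6.96917e-08.
By linearity: E[X] = C(81, 3)·p³ ≈ 85320 · 6.96917e-08 ≈ 0.006.
Since α = 3/2 > 1, p = c/n^{3/2} = o(1/n) is below the triangle threshold p ~ 1/n. Asymptotically E[X] ~ (c³/6)·n^{3(1−α)} = (3³/6)·n^{-1.5} → 0, so by Markov's inequality G has no triangles w.h.p.

E[X] ≈ 0.006; in regime p = Θ(1/n^{3/2}) E[X] tends to 0 (below the triangle threshold p ~ 1/n).


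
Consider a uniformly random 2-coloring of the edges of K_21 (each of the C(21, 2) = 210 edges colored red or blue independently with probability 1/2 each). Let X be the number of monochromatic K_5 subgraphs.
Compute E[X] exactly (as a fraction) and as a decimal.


Let X = Σ_S X_S over the C(21, 5) = 20349 subsets S of size 5, where X_S = 1 if the K_5 on S is monochromatic.
For a fixed S, the K_5 on S has C(5, 2) = 10 edges. P[all 10 edges red] = (1/2)^10, and likewise for blue, so P[monochromatic] = 2·(1/2)^10 = 2^{1 − 10} = 1/512.
Summing: E[X] = C(21, 5) · 2^{1 − 10} = 20349 · 1/512 = 20349/512.
Numerically: E[X] ≈ 39.7441.

E[X] = C(21,5)·2^(1−C(5,2)) = 20349/512 ≈ 39.7441.


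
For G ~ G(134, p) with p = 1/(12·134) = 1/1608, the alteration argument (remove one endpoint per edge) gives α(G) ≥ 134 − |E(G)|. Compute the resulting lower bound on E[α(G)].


E[|E(G)|] = C(134, 2)·p = 8911 · (1/1608) = 133/24.
E[α(G)] ≥ n − E[|E(G)|] = 134 − 133/24 = 3083/24.
Numerically: ≈ 128.458.
(This is only a lower bound; the true E[α(G)] may be larger.)

E[α(G)] ≥ 3083/24 ≈ 128.458.


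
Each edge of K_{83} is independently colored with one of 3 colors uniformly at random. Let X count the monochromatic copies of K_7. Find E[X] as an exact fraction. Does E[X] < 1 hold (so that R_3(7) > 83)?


E[X] = C(83, 7) · 3^{1 − 21} = 4151918628 · 3^{−20} = 4151918628/3486784401.
As a reduced fraction: E[X] = 153774764/129140163 ≈ 1.190759.
Is E[X] < 1? NO.
Since E[X] ≥ 1, the first-moment bound is inconclusive at n = 83; it does NOT by itself certify R_3(7) > 83.

E[X] = 153774764/129140163 ≈ 1.190759; E[X] ≥ 1; first-moment method inconclusive here.


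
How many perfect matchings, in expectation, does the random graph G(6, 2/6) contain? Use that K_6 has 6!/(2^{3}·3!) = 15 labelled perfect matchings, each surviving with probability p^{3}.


K_6 has 6!/(2^{3}·3!) = 15 labelled perfect matchings.
For each such perfect matching H, let X_H = 1 if all 3 edges of H are present in G. Then P[X_H = 1] = p^{3} = (1/3)^{3} = 1/27.
By linearity of expectation: E[X] = Σ_H E[X_H] = 15 · p^{3} = 15 · 1/27 = 5/9.
Numerically: E[X] ≈ 0.5556.

E[X] = 15 · (1/3)^{3} = 5/9 ≈ 0.5556.


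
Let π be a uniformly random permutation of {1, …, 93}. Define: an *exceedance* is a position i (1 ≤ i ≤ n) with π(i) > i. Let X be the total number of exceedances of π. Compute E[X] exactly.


Write X = Σ_{i=1}^{93} X_i, where X_i = 1_{π(i) > i}.
For each fixed i, π(i) is uniform over {1, …, 93} (marginal of a uniform permutation), so P[π(i) > i] = (n − i)/n. Summing: Σ_{i=1}^{93} (n − i)/n = (0 + 1 + … + 92)/93 = 93(93 − 1)/(2·93) = (93 − 1)/2.
Hence E[X] = Σ_{i=1}^{93} (93 − i)/93 = 46 ≈ 46.0000.

E[X] = 46 = 46.0000.


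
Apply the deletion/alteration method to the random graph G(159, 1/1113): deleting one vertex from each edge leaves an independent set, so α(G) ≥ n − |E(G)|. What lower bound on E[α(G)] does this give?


E[|E(G)|] = C(159, 2)·p = 12561 · (1/1113) = 79/7.
E[α(G)] ≥ n − E[|E(G)|] = 159 − 79/7 = 1034/7.
Numerically: ≈ 147.714.
(This is only a lower bound; the true E[α(G)] may be larger.)

E[α(G)] ≥ 1034/7 ≈ 147.714.


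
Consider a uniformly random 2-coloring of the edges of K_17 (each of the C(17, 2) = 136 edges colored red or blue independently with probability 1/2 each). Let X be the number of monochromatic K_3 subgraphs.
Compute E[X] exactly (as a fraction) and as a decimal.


Let X = Σ_S X_S over the C(17, 3) = 680 subsets S of size 3, where X_S = 1 if the K_3 on S is monochromatic.
For a fixed S, the K_3 on S has C(3, 2) = 3 edges. P[all 3 edges red] = (1/2)^3, and likewise for blue, so P[monochromatic] = 2·(1/2)^3 = 2^{1 − 3} = 1/4.
By linearity of expectation: E[X] = C(17, 3) · 2^{1 − 3} = 680 · 1/4 = 170.
Numerically: E[X] ≈ 170.00000.

E[X] = C(17,3)·2^(1−C(3,2)) = 170 ≈ 170.00000.


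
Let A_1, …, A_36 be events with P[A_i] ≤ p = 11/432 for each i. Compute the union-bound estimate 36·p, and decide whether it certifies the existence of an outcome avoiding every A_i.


Union bound: P[∪_{i=1}^{36} A_i] ≤ Σ_i P[A_i] ≤ 36·p = 36·(11/432) = 11/12.
Numerically: 11/12 ≈ 0.9167.
Is 11/12 < 1? YES.
Since P[∪ A_i] ≤ 11/12 < 1, the complement has P[∩ A_i^c] ≥ 1 − 11/12 = 1/12 > 0, so some outcome avoids every A_i.

36·p = 11/12 ≈ 0.9167; existence CERTIFIED by the union bound.


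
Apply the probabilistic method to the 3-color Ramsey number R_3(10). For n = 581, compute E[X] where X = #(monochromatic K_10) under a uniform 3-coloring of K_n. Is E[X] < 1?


E[X] = C(581, 10) · 3^{1 − 45} = 1117316416086113363120 · 3^{−44} = 1117316416086113363120/984770902183611232881.
As a reduced fraction: E[X] = 1117316416086113363120/984770902183611232881 ≈ 1.1346.
Is E[X] < 1? NO.
Since E[X] ≥ 1, the first-moment bound is inconclusive at n = 581; it does NOT by itself certify R_3(10) > 581.

E[X] = 1117316416086113363120/984770902183611232881 ≈ 1.1346; E[X] ≥ 1; first-moment method inconclusive here.


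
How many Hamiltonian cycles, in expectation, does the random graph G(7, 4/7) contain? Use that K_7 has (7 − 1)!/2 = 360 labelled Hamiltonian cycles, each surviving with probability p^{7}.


K_7 has (7 − 1)!/2 = 360 labelled Hamiltonian cycles.
For each such Hamiltonian cycle H, let X_H = 1 if all 7 edges of H are present in G. Then P[X_H = 1] = p^{7} = (4/7)^{7} = 16384/823543.
Summing the indicators: E[X] = Σ_H E[X_H] = 360 · p^{7} = 360 · 16384/823543 = 5898240/823543.
Numerically: E[X] ≈ 7.16.

E[X] = 360 · (4/7)^{7} = 5898240/823543 ≈ 7.16.


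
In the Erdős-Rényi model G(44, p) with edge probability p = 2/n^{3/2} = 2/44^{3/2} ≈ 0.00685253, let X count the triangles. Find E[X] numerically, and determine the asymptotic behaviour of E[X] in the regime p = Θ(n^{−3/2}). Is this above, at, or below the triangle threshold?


Number of potential triangles: C(44, 3) = 13244.
Each occurs with probability p³ ≈ (0.00685253)³ ≈ 3.21775477e-07.
By linearity: E[X] = C(44, 3)·p³ ≈ 13244 · 3.21775477e-07 ≈ 0.004262.
Since α = 3/2 > 1, p = c/n^{3/2} = o(1/n) is below the triangle threshold p ~ 1/n. Asymptotically E[X] ~ (c³/6)·n^{3(1−α)} = (2³/6)·n^{-1.5} → 0, so by Markov's inequality G has no triangles w.h.p.

E[X] ≈ 0.004262; in regime p = Θ(1/n^{3/2}) E[X] tends to 0 (below the triangle threshold p ~ 1/n).


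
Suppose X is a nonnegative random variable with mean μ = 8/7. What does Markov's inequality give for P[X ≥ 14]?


μ = E[X] = 8/7, a = 14.
Markov: P[X ≥ 14] ≤ μ/a = (8/7)/14 = 4/49.
Numerically: ≈ 0.082.
(Since a = 14 > μ = 1.143, the bound 4/49 is < 1 and informative.)

P[X ≥ 14] ≤ 4/49 ≈ 0.082.


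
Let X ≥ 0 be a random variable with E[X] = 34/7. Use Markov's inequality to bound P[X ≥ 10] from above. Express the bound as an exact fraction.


μ = E[X] = 34/7, a = 10.
Markov: P[X ≥ 10] ≤ μ/a = (34/7)/10 = 17/35.
Numerically: ≈ 0.485714.
(Since a = 10 > μ = 4.857143, the bound 17/35 is < 1 and informative.)

P[X ≥ 10] ≤ 17/35 ≈ 0.485714.


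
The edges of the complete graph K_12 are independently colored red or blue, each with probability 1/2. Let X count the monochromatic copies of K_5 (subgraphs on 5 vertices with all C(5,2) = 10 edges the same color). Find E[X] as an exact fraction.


Let X = Σ_S X_S over the C(12, 5) = 792 subsets S of size 5, where X_S = 1 if the K_5 on S is monochromatic.
For a fixed S, the K_5 on S has C(5, 2) = 10 edges. P[all 10 edges red] = (1/2)^10, and likewise for blue, so P[monochromatic] = 2·(1/2)^10 = 2^{1 − 10} = 1/512.
By linearity: E[X] = C(12, 5) · 2^{1 − 10} = 792 · 1/512 = 99/64.
Numerically: E[X] ≈ 1.54688.

E[X] = C(12,5)·2^(1−C(5,2)) = 99/64 ≈ 1.54688.


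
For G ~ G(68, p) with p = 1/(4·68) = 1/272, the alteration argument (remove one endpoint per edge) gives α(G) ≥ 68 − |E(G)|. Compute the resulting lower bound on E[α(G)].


E[|E(G)|] = C(68, 2)·p = 2278 · (1/272) = 67/8.
E[α(G)] ≥ n − E[|E(G)|] = 68 − 67/8 = 477/8.
Numerically: ≈ 59.625.
(This is only a lower bound; the true E[α(G)] may be larger.)

E[α(G)] ≥ 477/8 ≈ 59.625.


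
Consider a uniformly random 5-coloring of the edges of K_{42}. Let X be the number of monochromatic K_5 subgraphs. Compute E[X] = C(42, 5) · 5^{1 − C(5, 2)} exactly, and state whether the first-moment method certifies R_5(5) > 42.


E[X] = C(42, 5) · 5^{1 − 10} = 850668 · 5^{−9} = 850668/1953125.
As a reduced fraction: E[X] = 850668/1953125 ≈ 0.435542.
Is E[X] < 1? YES.
Since E[X] < 1, there exists a 5-coloring of K_{42} with no monochromatic K_5; hence R_5(5) > 42.

E[X] = 850668/1953125 ≈ 0.435542; E[X] < 1, so R_5(5) > 42.


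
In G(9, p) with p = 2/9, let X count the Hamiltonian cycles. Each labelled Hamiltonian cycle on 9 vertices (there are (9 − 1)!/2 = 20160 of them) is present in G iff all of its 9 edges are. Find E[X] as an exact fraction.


K_9 has (9 − 1)!/2 = 20160 labelled Hamiltonian cycles.
For each such Hamiltonian cycle H, let X_H = 1 if all 9 edges of H are present in G. Then P[X_H = 1] = p^{9} = (2/9)^{9} = 512/387420489.
Summing the indicators: E[X] = Σ_H E[X_H] = 20160 · p^{9} = 20160 · 512/387420489 = 1146880/43046721.
Numerically: E[X] ≈ 0.0266427.

E[X] = 20160 · (2/9)^{9} = 1146880/43046721 ≈ 0.0266427.


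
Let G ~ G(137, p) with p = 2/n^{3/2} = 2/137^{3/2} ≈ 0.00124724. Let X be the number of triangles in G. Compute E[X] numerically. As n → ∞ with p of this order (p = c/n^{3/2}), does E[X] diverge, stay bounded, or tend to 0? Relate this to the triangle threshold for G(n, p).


Number of potential triangles: C(137, 3) = 419220.
Each occurs with probability p³ ≈ (0.00124724)³ ≈ 1.94020418e-09.
By linearity: E[X] = C(137, 3)·p³ ≈ 419220 · 1.94020418e-09 ≈ 0.000813.
Since α = 3/2 > 1, p = c/n^{3/2} = o(1/n) is below the triangle threshold p ~ 1/n. Asymptotically E[X] ~ (c³/6)·n^{3(1−α)} = (2³/6)·n^{-1.5} → 0, so by Markov's inequality G has no triangles w.h.p.

E[X] ≈ 0.000813; in regime p = Θ(1/n^{3/2}) E[X] tends to 0 (below the triangle threshold p ~ 1/n).


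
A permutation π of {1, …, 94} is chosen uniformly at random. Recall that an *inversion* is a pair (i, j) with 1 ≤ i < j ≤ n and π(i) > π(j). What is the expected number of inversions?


Write X = Σ X_I over the C(94, 2) = 4371 pairs i < j, with X_I the indicator of one inversion.
There are 4371 indicators.
For each fixed pair i < j, the values π(i) and π(j) are two distinct elements of {1, …, 94} in uniformly random order; by symmetry P[π(i) > π(j)] = 1/2.
By linearity: E[X] = 4371 · (1/2) = C(94, 2) · (1/2) = 4371/2 = 4371/2 ≈ 2185.5000.

E[X] = 4371/2 = 2185.5000.


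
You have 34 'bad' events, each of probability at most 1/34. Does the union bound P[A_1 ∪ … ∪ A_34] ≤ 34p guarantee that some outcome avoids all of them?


Union bound: P[∪_{i=1}^{34} A_i] ≤ Σ_i P[A_i] ≤ 34·p = 34·(1/34) = 1.
Numerically: 1 ≈ 1.000000.
Is 1 < 1? NO.
Since the bound 1 is ≥ 1, the union bound is uninformative here; it does NOT by itself certify existence.

34·p = 1 ≈ 1.000000; existence NOT certified by the union bound.


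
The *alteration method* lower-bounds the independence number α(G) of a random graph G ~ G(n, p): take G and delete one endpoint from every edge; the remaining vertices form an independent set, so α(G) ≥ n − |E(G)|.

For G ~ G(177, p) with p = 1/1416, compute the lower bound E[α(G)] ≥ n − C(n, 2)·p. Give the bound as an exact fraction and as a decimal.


E[|E(G)|] = C(177, 2)·p = 15576 · (1/1416) = 11.
E[α(G)] ≥ n − E[|E(G)|] = 177 − 11 = 166.
Numerically: ≈ 166.000.
(This is only a lower bound; the true E[α(G)] may be larger.)

E[α(G)] ≥ 166 ≈ 166.000.


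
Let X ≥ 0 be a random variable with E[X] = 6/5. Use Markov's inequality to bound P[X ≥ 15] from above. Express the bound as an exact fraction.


μ = E[X] = 6/5, a = 15.
Markov: P[X ≥ 15] ≤ μ/a = (6/5)/15 = 2/25.
Numerically: ≈ 0.080000.
(Since a = 15 > μ = 1.200000, the bound 2/25 is < 1 and informative.)

P[X ≥ 15] ≤ 2/25 ≈ 0.080000.


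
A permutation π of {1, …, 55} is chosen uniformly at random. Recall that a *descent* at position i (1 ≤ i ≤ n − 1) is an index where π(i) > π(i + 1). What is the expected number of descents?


Write X = Σ X_I over i = 1, …, 54, with X_I the indicator of one descent.
There are 54 indicators.
For each fixed i, the pair (π(i), π(i+1)) is a uniformly random ordered pair of distinct values from {1, …, 55}; by symmetry P[π(i) > π(i+1)] = 1/2.
By linearity: E[X] = 54 · (1/2) = (55 − 1) · (1/2) = 27 ≈ 27.000.

E[X] = 27 = 27.000.


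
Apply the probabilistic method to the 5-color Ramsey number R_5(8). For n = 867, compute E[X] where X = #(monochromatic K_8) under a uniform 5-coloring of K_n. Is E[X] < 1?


E[X] = C(867, 8) · 5^{1 − 28} = 7665949963452117060 · 5^{−27} = 7665949963452117060/7450580596923828125.
As a reduced fraction: E[X] = 1533189992690423412/1490116119384765625 ≈ 1.029.
Is E[X] < 1? NO.
Since E[X] ≥ 1, the first-moment bound is inconclusive at n = 867; it does NOT by itself certify R_5(8) > 867.

E[X] = 1533189992690423412/1490116119384765625 ≈ 1.029; E[X] ≥ 1; first-moment method inconclusive here.


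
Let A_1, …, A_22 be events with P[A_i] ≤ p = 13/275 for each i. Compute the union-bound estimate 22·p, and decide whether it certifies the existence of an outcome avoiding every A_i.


Union bound: P[∪_{i=1}^{22} A_i] ≤ Σ_i P[A_i] ≤ 22·p = 22·(13/275) = 26/25.
Numerically: 26/25 ≈ 1.0400.
Is 26/25 < 1? NO.
Since the bound 26/25 is ≥ 1, the union bound is uninformative here; it does NOT by itself certify existence.

22·p = 26/25 ≈ 1.0400; existence NOT certified by the union bound.


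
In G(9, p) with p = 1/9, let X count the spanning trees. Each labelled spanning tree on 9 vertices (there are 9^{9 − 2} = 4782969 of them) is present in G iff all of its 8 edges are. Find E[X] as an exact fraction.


K_9 has 9^{9 − 2} = 4782969 labelled spanning trees.
For each such spanning tree H, let X_H = 1 if all 8 edges of H are present in G. Then P[X_H = 1] = p^{8} = (1/9)^{8} = 1/43046721.
By linearity of expectation: E[X] = Σ_H E[X_H] = 4782969 · p^{8} = 4782969 · 1/43046721 = 1/9.
Numerically: E[X] ≈ 0.111111.

E[X] = 4782969 · (1/9)^{8} = 1/9 ≈ 0.111111.


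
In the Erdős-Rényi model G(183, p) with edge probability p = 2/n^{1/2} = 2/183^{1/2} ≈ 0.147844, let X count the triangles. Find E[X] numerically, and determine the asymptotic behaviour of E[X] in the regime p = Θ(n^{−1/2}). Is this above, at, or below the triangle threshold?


Number of potential triangles: C(183, 3) = 1004731.
Each occurs with probability p³ ≈ (0.147844)³ ≈ 3.23156840e-03.
By linearity: E[X] = C(183, 3)·p³ ≈ 1004731 · 3.23156840e-03 ≈ 3246.856948.
Since α = 1/2 < 1, p = c/n^{1/2} ≫ 1/n is above the triangle threshold p ~ 1/n. Asymptotically E[X] ~ (c³/6)·n^{3(1−α)} = (2³/6)·n^{1.5} → ∞; triangles are abundant w.h.p.

E[X] ≈ 3246.856948; in regime p = Θ(1/n^{1/2}) E[X] diverges (above the triangle threshold p ~ 1/n).


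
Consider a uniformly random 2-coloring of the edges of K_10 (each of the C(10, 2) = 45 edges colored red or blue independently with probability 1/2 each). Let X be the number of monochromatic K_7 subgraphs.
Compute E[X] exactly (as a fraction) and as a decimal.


Let X = Σ_S X_S over the C(10, 7) = 120 subsets S of size 7, where X_S = 1 if the K_7 on S is monochromatic.
For a fixed S, the K_7 on S has C(7, 2) = 21 edges. P[all 21 edges red] = (1/2)^21, and likewise for blue, so P[monochromatic] = 2·(1/2)^21 = 2^{1 − 21} = 1/1048576.
By linearity: E[X] = C(10, 7) · 2^{1 − 21} = 120 · 1/1048576 = 15/131072.
Numerically: E[X] ≈ 0.00011.

E[X] = C(10,7)·2^(1−C(7,2)) = 15/131072 ≈ 0.00011.


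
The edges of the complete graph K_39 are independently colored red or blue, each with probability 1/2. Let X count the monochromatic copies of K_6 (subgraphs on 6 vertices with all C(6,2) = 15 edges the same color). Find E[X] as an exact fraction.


Let X = Σ_S X_S over the C(39, 6) = 3262623 subsets S of size 6, where X_S = 1 if the K_6 on S is monochromatic.
For a fixed S, the K_6 on S has C(6, 2) = 15 edges. P[all 15 edges red] = (1/2)^15, and likewise for blue, so P[monochromatic] = 2·(1/2)^15 = 2^{1 − 15} = 1/16384.
By linearity: E[X] = C(39, 6) · 2^{1 − 15} = 3262623 · 1/16384 = 3262623/16384.
Numerically: E[X] ≈ 199.134705.

E[X] = C(39,6)·2^(1−C(6,2)) = 3262623/16384 ≈ 199.134705.


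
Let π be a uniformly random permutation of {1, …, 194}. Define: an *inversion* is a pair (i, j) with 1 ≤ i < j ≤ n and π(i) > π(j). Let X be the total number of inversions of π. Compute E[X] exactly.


Write X = Σ X_I over the C(194, 2) = 18721 pairs i < j, with X_I the indicator of one inversion.
There are 18721 indicators.
For each fixed pair i < j, the values π(i) and π(j) are two distinct elements of {1, …, 194} in uniformly random order; by symmetry P[π(i) > π(j)] = 1/2.
By linearity: E[X] = 18721 · (1/2) = C(194, 2) · (1/2) = 18721/2 = 18721/2 ≈ 9360.5000.

E[X] = 18721/2 = 9360.5000.


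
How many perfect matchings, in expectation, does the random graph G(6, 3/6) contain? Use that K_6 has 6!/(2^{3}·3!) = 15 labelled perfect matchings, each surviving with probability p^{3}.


K_6 has 6!/(2^{3}·3!) = 15 labelled perfect matchings.
For each such perfect matching H, let X_H = 1 if all 3 edges of H are present in G. Then P[X_H = 1] = p^{3} = (1/2)^{3} = 1/8.
Summing the indicators: E[X] = Σ_H E[X_H] = 15 · p^{3} = 15 · 1/8 = 15/8.
Numerically: E[X] ≈ 1.875.

E[X] = 15 · (1/2)^{3} = 15/8 ≈ 1.875.


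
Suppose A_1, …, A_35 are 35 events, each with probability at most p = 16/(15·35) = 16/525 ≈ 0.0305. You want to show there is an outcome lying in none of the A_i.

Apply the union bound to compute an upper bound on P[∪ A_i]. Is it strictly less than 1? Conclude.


Union bound: P[∪_{i=1}^{35} A_i] ≤ Σ_i P[A_i] ≤ 35·p = 35·(16/525) = 16/15.
Numerically: 16/15 ≈ 1.0667.
Is 16/15 < 1? NO.
Since the bound 16/15 is ≥ 1, the union bound is uninformative here; it does NOT by itself certify existence.

35·p = 16/15 ≈ 1.0667; existence NOT certified by the union bound.


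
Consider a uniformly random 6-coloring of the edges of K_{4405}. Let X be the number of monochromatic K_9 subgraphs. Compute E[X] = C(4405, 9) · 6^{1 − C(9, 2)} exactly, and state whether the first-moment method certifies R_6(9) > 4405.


E[X] = C(4405, 9) · 6^{1 − 36} = 1706862792900636302463627150 · 6^{−35} = 1706862792900636302463627150/1719070799748422591028658176.
As a reduced fraction: E[X] = 284477132150106050410604525/286511799958070431838109696 ≈ 0.993.
Is E[X] < 1? YES.
Since E[X] < 1, there exists a 6-coloring of K_{4405} with no monochromatic K_9; hence R_6(9) > 4405.

E[X] = 284477132150106050410604525/286511799958070431838109696 ≈ 0.993; E[X] < 1, so R_6(9) > 4405.


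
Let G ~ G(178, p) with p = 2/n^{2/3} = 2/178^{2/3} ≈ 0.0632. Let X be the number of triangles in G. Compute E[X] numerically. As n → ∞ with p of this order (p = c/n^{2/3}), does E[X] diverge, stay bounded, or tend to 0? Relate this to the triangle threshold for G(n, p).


Number of potential triangles: C(178, 3) = 924176.
Each occurs with probability p³ ≈ (0.0632)³ ≈ 2.524934e-04.
By linearity: E[X] = C(178, 3)·p³ ≈ 924176 · 2.524934e-04 ≈ 233.3483.
Since α = 2/3 < 1, p = c/n^{2/3} ≫ 1/n is above the triangle threshold p ~ 1/n. Asymptotically E[X] ~ (c³/6)·n^{3(1−α)} = (2³/6)·n^{1} → ∞; triangles are abundant w.h.p.

E[X] ≈ 233.3483; in regime p = Θ(1/n^{2/3}) E[X] diverges (above the triangle threshold p ~ 1/n).


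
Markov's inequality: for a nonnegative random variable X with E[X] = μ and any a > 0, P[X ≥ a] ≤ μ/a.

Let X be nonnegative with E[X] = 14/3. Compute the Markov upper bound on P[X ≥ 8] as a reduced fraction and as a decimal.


μ = E[X] = 14/3, a = 8.
Markov: P[X ≥ 8] ≤ μ/a = (14/3)/8 = 7/12.
Numerically: ≈ 0.5833.
(Since a = 8 > μ = 4.6667, the bound 7/12 is < 1 and informative.)

P[X ≥ 8] ≤ 7/12 ≈ 0.5833.


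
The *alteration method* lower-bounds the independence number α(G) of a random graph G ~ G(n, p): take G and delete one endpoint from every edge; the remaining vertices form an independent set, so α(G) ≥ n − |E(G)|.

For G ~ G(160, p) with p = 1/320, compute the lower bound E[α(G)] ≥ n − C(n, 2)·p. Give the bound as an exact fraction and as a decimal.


E[|E(G)|] = C(160, 2)·p = 12720 · (1/320) = 159/4.
E[α(G)] ≥ n − E[|E(G)|] = 160 − 159/4 = 481/4.
Numerically: ≈ 120.2500.
(This is only a lower bound; the true E[α(G)] may be larger.)

E[α(G)] ≥ 481/4 ≈ 120.2500.


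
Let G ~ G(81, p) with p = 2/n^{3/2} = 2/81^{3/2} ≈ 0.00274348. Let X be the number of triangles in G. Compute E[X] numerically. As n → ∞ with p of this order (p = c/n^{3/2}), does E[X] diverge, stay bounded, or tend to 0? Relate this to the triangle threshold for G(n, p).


Number of potential triangles: C(81, 3) = 85320.
Each occurs with probability p³ ≈ (0.00274348)³ ≈ 2.06493983e-08.
By linearity: E[X] = C(81, 3)·p³ ≈ 85320 · 2.06493983e-08 ≈ 0.001762.
Since α = 3/2 > 1, p = c/n^{3/2} = o(1/n) is below the triangle threshold p ~ 1/n. Asymptotically E[X] ~ (c³/6)·n^{3(1−α)} = (2³/6)·n^{-1.5} → 0, so by Markov's inequality G has no triangles w.h.p.

E[X] ≈ 0.001762; in regime p = Θ(1/n^{3/2}) E[X] tends to 0 (below the triangle threshold p ~ 1/n).


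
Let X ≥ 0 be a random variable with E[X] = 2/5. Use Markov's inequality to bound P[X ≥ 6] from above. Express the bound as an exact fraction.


μ = E[X] = 2/5, a = 6.
Markov: P[X ≥ 6] ≤ μ/a = (2/5)/6 = 1/15.
Numerically: ≈ 0.067.
(Since a = 6 > μ = 0.400, the bound 1/15 is < 1 and informative.)

P[X ≥ 6] ≤ 1/15 ≈ 0.067.


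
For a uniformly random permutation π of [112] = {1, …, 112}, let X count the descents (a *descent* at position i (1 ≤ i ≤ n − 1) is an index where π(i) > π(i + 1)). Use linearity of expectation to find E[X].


Write X = Σ X_I over i = 1, …, 111, with X_I the indicator of one descent.
There are 111 indicators.
For each fixed i, the pair (π(i), π(i+1)) is a uniformly random ordered pair of distinct values from {1, …, 112}; by symmetry P[π(i) > π(i+1)] = 1/2.
By linearity: E[X] = 111 · (1/2) = (112 − 1) · (1/2) = 111/2 ≈ 55.50000.

E[X] = 111/2 = 55.50000.


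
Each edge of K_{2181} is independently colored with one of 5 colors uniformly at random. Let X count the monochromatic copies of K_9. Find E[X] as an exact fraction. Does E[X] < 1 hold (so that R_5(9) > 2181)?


E[X] = C(2181, 9) · 5^{1 − 36} = 3026635205263909847920400 · 5^{−35} = 3026635205263909847920400/2910383045673370361328125.
As a reduced fraction: E[X] = 121065408210556393916816/116415321826934814453125 ≈ 1.0399439.
Is E[X] < 1? NO.
Since E[X] ≥ 1, the first-moment bound is inconclusive at n = 2181; it does NOT by itself certify R_5(9) > 2181.

E[X] = 121065408210556393916816/116415321826934814453125 ≈ 1.0399439; E[X] ≥ 1; first-moment method inconclusive here.


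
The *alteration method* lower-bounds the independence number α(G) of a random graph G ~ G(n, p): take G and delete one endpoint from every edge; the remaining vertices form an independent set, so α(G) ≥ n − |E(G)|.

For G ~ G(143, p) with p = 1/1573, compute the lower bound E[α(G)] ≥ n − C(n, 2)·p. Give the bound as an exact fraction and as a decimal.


E[|E(G)|] = C(143, 2)·p = 10153 · (1/1573) = 71/11.
E[α(G)] ≥ n − E[|E(G)|] = 143 − 71/11 = 1502/11.
Numerically: ≈ 136.545.
(This is only a lower bound; the true E[α(G)] may be larger.)

E[α(G)] ≥ 1502/11 ≈ 136.545.


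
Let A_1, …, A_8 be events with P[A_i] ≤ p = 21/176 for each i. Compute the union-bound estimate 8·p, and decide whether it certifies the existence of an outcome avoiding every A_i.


Union bound: P[∪_{i=1}^{8} A_i] ≤ Σ_i P[A_i] ≤ 8·p = 8·(21/176) = 21/22.
Numerically: 21/22 ≈ 0.954545.
Is 21/22 < 1? YES.
Since P[∪ A_i] ≤ 21/22 < 1, the complement has P[∩ A_i^c] ≥ 1 − 21/22 = 1/22 > 0, so some outcome avoids every A_i.

8·p = 21/22 ≈ 0.954545; existence CERTIFIED by the union bound.


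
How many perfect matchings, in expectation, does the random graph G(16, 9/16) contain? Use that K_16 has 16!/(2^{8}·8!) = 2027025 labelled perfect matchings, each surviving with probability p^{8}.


K_16 has 16!/(2^{8}·8!) = 2027025 labelled perfect matchings.
For each such perfect matching H, let X_H = 1 if all 8 edges of H are present in G. Then P[X_H = 1] = p^{8} = (9/16)^{8} = 43046721/4294967296.
By linearity of expectation: E[X] = Σ_H E[X_H] = 2027025 · p^{8} = 2027025 · 43046721/4294967296 = 87256779635025/4294967296.
Numerically: E[X] ≈ 20316.

E[X] = 2027025 · (9/16)^{8} = 87256779635025/4294967296 ≈ 20316.


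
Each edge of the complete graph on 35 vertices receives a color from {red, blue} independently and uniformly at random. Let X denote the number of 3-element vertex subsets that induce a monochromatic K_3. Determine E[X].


Let X = Σ_S X_S over the C(35, 3) = 6545 subsets S of size 3, where X_S = 1 if the K_3 on S is monochromatic.
For a fixed S, the K_3 on S has C(3, 2) = 3 edges. P[all 3 edges red] = (1/2)^3, and likewise for blue, so P[monochromatic] = 2·(1/2)^3 = 2^{1 − 3} = 1/4.
Summing: E[X] = C(35, 3) · 2^{1 − 3} = 6545 · 1/4 = 6545/4.
Numerically: E[X] ≈ 1636.25000.

E[X] = C(35,3)·2^(1−C(3,2)) = 6545/4 ≈ 1636.25000.


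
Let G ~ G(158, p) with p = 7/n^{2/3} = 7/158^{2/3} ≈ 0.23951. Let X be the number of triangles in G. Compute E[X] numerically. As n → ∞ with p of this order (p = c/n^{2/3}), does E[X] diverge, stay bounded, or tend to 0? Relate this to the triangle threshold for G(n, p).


Number of potential triangles: C(158, 3) = 644956.
Each occurs with probability p³ ≈ (0.23951)³ ≈ 1.3739785e-02.
By linearity: E[X] = C(158, 3)·p³ ≈ 644956 · 1.3739785e-02 ≈ 8861.55696.
Since α = 2/3 < 1, p = c/n^{2/3} ≫ 1/n is above the triangle threshold p ~ 1/n. Asymptotically E[X] ~ (c³/6)·n^{3(1−α)} = (7³/6)·n^{1} → ∞; triangles are abundant w.h.p.

E[X] ≈ 8861.55696; in regime p = Θ(1/n^{2/3}) E[X] diverges (above the triangle threshold p ~ 1/n).


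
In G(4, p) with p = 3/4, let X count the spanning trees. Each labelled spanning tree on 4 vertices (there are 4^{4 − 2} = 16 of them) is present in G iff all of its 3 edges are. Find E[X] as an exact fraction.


K_4 has 4^{4 − 2} = 16 labelled spanning trees.
For each such spanning tree H, let X_H = 1 if all 3 edges of H are present in G. Then P[X_H = 1] = p^{3} = (3/4)^{3} = 27/64.
Summing the indicators: E[X] = Σ_H E[X_H] = 16 · p^{3} = 16 · 27/64 = 27/4.
Numerically: E[X] ≈ 6.75.

E[X] = 16 · (3/4)^{3} = 27/4 ≈ 6.75.


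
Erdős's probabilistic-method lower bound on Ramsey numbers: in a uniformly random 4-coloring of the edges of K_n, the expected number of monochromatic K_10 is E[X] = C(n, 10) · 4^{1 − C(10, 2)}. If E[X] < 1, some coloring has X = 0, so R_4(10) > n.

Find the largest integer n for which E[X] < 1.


We need C(n, 10) · 4^{1 − 45} < 1, i.e. C(n, 10) < 4^{45 − 1} = 309485009821345068724781056.
Check values of n near the boundary:
  n = 2018: C(2018, 10) = 301820606687612220663963508; 301820606687612220663963508 < 309485009821345068724781056? YES
  n = 2019: C(2019, 10) = 303322949179835278009229628; 303322949179835278009229628 < 309485009821345068724781056? YES
  n = 2020: C(2020, 10) = 304832018578739931133653656; 304832018578739931133653656 < 309485009821345068724781056? YES
  n = 2021: C(2021, 10) = 306347841644770462864800616; 306347841644770462864800616 < 309485009821345068724781056? YES
  n = 2022: C(2022, 10) = 307870445231474093395937796; 307870445231474093395937796 < 309485009821345068724781056? YES
  n = 2023: C(2023, 10) = 309399856285778485315440716; 309399856285778485315440716 < 309485009821345068724781056? YES
  n = 2024: C(2024, 10) = 310936101848269937576192656; 310936101848269937576192656 < 309485009821345068724781056? NO
The largest n with C(n, 10) < 309485009821345068724781056 is n = 2023 (where E[X] = 77349964071444621328860179/77371252455336267181195264 ≈ 1.000). Hence R_4(10) > 2023, i.e. R_4(10) ≥ 2024.

Largest n = 2023; hence R_4(10) > 2023.


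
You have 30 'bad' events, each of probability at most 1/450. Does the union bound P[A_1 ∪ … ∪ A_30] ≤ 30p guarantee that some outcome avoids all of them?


Union bound: P[∪_{i=1}^{30} A_i] ≤ Σ_i P[A_i] ≤ 30·p = 30·(1/450) = 1/15.
Numerically: 1/15 ≈ 0.0667.
Is 1/15 < 1? YES.
Since P[∪ A_i] ≤ 1/15 < 1, the complement has P[∩ A_i^c] ≥ 1 − 1/15 = 14/15 > 0, so some outcome avoids every A_i.

30·p = 1/15 ≈ 0.0667; existence CERTIFIED by the union bound.


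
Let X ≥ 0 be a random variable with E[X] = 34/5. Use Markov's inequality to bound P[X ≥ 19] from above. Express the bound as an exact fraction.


μ = E[X] = 34/5, a = 19.
Markov: P[X ≥ 19] ≤ μ/a = (34/5)/19 = 34/95.
Numerically: ≈ 0.3579.
(Since a = 19 > μ = 6.8000, the bound 34/95 is < 1 and informative.)

P[X ≥ 19] ≤ 34/95 ≈ 0.3579.


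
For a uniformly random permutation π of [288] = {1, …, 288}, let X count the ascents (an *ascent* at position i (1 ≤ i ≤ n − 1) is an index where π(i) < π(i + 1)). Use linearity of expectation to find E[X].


Write X = Σ X_I over i = 1, …, 287, with X_I the indicator of one ascent.
There are 287 indicators.
For each fixed i, the pair (π(i), π(i+1)) is a uniformly random ordered pair of distinct values from {1, …, 288}; by symmetry P[π(i) < π(i+1)] = 1/2.
By linearity: E[X] = 287 · (1/2) = (288 − 1) · (1/2) = 287/2 ≈ 143.500.

E[X] = 287/2 = 143.500.


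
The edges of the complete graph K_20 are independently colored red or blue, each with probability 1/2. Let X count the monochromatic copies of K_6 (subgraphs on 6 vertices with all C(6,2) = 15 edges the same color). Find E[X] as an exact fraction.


Let X = Σ_S X_S over the C(20, 6) = 38760 subsets S of size 6, where X_S = 1 if the K_6 on S is monochromatic.
For a fixed S, the K_6 on S has C(6, 2) = 15 edges. P[all 15 edges red] = (1/2)^15, and likewise for blue, so P[monochromatic] = 2·(1/2)^15 = 2^{1 − 15} = 1/16384.
By linearity of expectation: E[X] = C(20, 6) · 2^{1 − 15} = 38760 · 1/16384 = 4845/2048.
Numerically: E[X] ≈ 2.3657.

E[X] = C(20,6)·2^(1−C(6,2)) = 4845/2048 ≈ 2.3657.


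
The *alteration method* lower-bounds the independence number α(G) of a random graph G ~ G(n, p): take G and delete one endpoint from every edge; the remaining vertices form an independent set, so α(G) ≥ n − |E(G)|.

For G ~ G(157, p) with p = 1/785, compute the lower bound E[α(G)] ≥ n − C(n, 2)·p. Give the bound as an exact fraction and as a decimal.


E[|E(G)|] = C(157, 2)·p = 12246 · (1/785) = 78/5.
E[α(G)] ≥ n − E[|E(G)|] = 157 − 78/5 = 707/5.
Numerically: ≈ 141.400.
(This is only a lower bound; the true E[α(G)] may be larger.)

E[α(G)] ≥ 707/5 ≈ 141.400.


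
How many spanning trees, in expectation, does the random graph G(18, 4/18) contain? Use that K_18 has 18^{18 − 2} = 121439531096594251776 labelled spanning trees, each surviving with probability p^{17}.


K_18 has 18^{18 − 2} = 121439531096594251776 labelled spanning trees.
For each such spanning tree H, let X_H = 1 if all 17 edges of H are present in G. Then P[X_H = 1] = p^{17} = (2/9)^{17} = 131072/16677181699666569.
By linearity of expectation: E[X] = Σ_H E[X_H] = 121439531096594251776 · p^{17} = 121439531096594251776 · 131072/16677181699666569 = 8589934592/9.
Numerically: E[X] ≈ 9.54e+08.

E[X] = 121439531096594251776 · (2/9)^{17} = 8589934592/9 ≈ 9.54e+08.


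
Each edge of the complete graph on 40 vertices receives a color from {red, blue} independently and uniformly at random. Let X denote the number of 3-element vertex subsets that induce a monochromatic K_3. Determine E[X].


Let X = Σ_S X_S over the C(40, 3) = 9880 subsets S of size 3, where X_S = 1 if the K_3 on S is monochromatic.
For a fixed S, the K_3 on S has C(3, 2) = 3 edges. P[all 3 edges red] = (1/2)^3, and likewise for blue, so P[monochromatic] = 2·(1/2)^3 = 2^{1 − 3} = 1/4.
Summing: E[X] = C(40, 3) · 2^{1 − 3} = 9880 · 1/4 = 2470.
Numerically: E[X] ≈ 2470.00000.

E[X] = C(40,3)·2^(1−C(3,2)) = 2470 ≈ 2470.00000.


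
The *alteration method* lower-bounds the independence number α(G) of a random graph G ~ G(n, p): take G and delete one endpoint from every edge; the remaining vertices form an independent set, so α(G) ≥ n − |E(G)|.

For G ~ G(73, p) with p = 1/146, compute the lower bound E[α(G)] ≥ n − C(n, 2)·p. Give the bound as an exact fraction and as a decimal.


E[|E(G)|] = C(73, 2)·p = 2628 · (1/146) = 18.
E[α(G)] ≥ n − E[|E(G)|] = 73 − 18 = 55.
Numerically: ≈ 55.0000.
(This is only a lower bound; the true E[α(G)] may be larger.)

E[α(G)] ≥ 55 ≈ 55.0000.


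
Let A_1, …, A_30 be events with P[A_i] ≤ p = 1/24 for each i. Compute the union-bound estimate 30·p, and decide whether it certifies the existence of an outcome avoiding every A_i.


Union bound: P[∪_{i=1}^{30} A_i] ≤ Σ_i P[A_i] ≤ 30·p = 30·(1/24) = 5/4.
Numerically: 5/4 ≈ 1.250000.
Is 5/4 < 1? NO.
Since the bound 5/4 is ≥ 1, the union bound is uninformative here; it does NOT by itself certify existence.

30·p = 5/4 ≈ 1.250000; existence NOT certified by the union bound.


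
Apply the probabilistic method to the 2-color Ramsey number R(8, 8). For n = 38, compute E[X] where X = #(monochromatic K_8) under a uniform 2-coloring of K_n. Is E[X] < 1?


E[X] = C(38, 8) · 2^{1 − 28} = 48903492 · 2^{−27} = 48903492/134217728.
As a reduced fraction: E[X] = 12225873/33554432 ≈ 0.3644.
Is E[X] < 1? YES.
Since E[X] < 1, there exists a 2-coloring of K_{38} with no monochromatic K_8; hence R(8, 8) > 38.

E[X] = 12225873/33554432 ≈ 0.3644; E[X] < 1, so R(8, 8) > 38.
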